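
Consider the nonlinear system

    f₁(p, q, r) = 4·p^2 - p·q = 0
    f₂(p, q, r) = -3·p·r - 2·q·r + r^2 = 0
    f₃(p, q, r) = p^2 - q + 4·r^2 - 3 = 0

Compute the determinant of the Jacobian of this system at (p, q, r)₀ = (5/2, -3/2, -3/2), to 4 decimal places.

J = [[8·p - q, -p, 0], [-3·r, -2·r, -3·p - 2·q + 2·r], [2·p, -1, 8·r]].
At the point, J = [[21.5000, -2.5000, 0.0000], [4.5000, 3.0000, -7.5000], [5.0000, -1.0000, -12.0000]].
det J = -976.5000.

-976.5000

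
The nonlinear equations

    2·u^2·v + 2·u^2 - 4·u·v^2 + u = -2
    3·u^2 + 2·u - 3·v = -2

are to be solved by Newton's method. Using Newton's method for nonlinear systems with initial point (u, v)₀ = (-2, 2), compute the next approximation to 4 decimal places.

At (-2, 2): F = (56.0000, 4.0000).
Jacobian J = [[4·u·v + 4·u - 4·v^2 + 1, 2·u^2 - 8·u·v], [6·u + 2, -3]].
At the point, J = [[-39.0000, 40.0000], [-10.0000, -3.0000]] (det J = 517.0000).
Solving J·Δ = −F gives Δ = (0.6344, -0.7814).
Then the next iterate is (u, v)₁ = (-1.3656, 1.2186).

(-1.3656, 1.2186)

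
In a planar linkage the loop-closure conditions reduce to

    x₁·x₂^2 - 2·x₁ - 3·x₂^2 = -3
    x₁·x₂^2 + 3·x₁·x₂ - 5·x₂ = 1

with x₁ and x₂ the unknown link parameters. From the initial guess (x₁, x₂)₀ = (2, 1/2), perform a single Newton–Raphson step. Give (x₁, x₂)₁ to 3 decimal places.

At (2, 1/2): F = (-1.250, 0.000).
Jacobian J = [[x₂^2 - 2, 2·x₁·x₂ - 6·x₂], [x₂^2 + 3·x₂, 2·x₁·x₂ + 3·x₁ - 5]].
At the point, J = [[-1.750, -1.000], [1.750, 3.000]] (det J = -3.500).
Solving J·Δ = −F gives Δ = (-1.071, 0.625).
Then the next iterate is (x₁, x₂)₁ = (0.929, 1.125).

(0.929, 1.125)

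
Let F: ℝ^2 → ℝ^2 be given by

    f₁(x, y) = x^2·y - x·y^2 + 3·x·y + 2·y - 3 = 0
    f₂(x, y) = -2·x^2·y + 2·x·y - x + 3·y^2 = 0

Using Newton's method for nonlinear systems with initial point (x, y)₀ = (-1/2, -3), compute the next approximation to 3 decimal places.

At (-1/2, -3): F = (-0.750, 32.000).
Jacobian J = [[2·x·y - y^2 + 3·y, x^2 - 2·x·y + 3·x + 2], [-4·x·y + 2·y - 1, -2·x^2 + 2·x + 6·y]].
At the point, J = [[-15.000, -2.250], [-13.000, -19.500]] (det J = 263.250).
Solving J·Δ = −F gives Δ = (-0.329, 1.860).
Then the next iterate is (x, y)₁ = (-0.829, -1.140).

(-0.829, -1.140)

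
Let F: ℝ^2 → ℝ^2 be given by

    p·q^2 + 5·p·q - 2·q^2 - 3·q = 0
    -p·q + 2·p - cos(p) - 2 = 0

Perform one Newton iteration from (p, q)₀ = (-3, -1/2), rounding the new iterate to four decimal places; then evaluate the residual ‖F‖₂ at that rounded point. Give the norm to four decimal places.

1.2539

At (-3, -1/2): F = (7.7500, -8.510008).
Jacobian J = [[q^2 + 5·q, 2·p·q + 5·p - 4·q - 3], [-q + sin(p) + 2, -p]].
At the point, J = [[-2.2500, -13.0000], [2.358880, 3.0000]] (det J = 23.915440).
Solving J·Δ = −F gives Δ = (3.6537, -0.0362).
Then the next iterate is (p, q)₁ = (0.6537, -0.5362).
Re-evaluating at (0.6537, -0.5362): F = (-0.531045, -1.135925), so ‖F‖₂ = 1.2539.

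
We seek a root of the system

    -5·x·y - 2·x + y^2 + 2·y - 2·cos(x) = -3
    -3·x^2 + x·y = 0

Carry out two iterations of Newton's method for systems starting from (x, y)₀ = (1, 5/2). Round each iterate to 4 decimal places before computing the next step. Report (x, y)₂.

At (1, 5/2): F = (-1.330605, -0.5000).
Jacobian J = [[-5·y + 2·sin(x) - 2, -5·x + 2·y + 2], [-6·x + y, x]].
At the point, J = [[-12.817058, 2.0000], [-3.5000, 1.0000]] (det J = -5.817058).
Solving J·Δ = −F gives Δ = (-0.0568, 0.3011).
Then the next iterate is (x, y)₁ = (0.9432, 2.8011).
Round to (0.9432, 2.8011) and repeat: F = (0.177572, -0.026881), J = [[-14.386617, 2.8862], [-2.8581, 0.9432]].
Δ = (0.0461, 0.1681), so (x, y)₂ = (0.9893, 2.9692).

(0.9893, 2.9692)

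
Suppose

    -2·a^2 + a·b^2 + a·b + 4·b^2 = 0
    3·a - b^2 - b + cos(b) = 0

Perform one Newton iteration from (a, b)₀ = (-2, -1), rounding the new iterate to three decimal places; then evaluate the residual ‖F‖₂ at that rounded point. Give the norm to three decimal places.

1.743

At (-2, -1): F = (-4.000, -5.45970).
Jacobian J = [[-4·a + b^2 + b, 2·a·b + a + 8·b], [3, -2·b - sin(b) - 1]].
At the point, J = [[8.000, -6.000], [3.000, 1.84147]] (det J = 32.73177).
Solving J·Δ = −F gives Δ = (1.226, 0.968).
Then the next iterate is (a, b)₁ = (-0.774, -0.032).
Re-evaluating at (-0.774, -0.032): F = (-1.17008, -1.29154), so ‖F‖₂ = 1.743.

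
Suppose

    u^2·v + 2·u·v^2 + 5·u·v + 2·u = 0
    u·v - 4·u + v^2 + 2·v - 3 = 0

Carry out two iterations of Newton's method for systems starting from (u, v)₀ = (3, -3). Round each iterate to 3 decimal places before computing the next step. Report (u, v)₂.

(-0.944, -0.903)

At (3, -3): F = (-12.000, -21.000).
Jacobian J = [[2·u·v + 2·v^2 + 5·v + 2, u^2 + 4·u·v + 5·u], [v - 4, u + 2·v + 2]].
At the point, J = [[-13.000, -12.000], [-7.000, -1.000]] (det J = -71.000).
Solving J·Δ = −F gives Δ = (-3.380, 2.662).
Then the next iterate is (u, v)₁ = (-0.380, -0.338).
Round to (-0.380, -0.338) and repeat: F = (-0.25343, -1.91332), J = [[0.79537, -1.24184], [-4.338, 0.944]].
Δ = (-0.564, -0.565), so (u, v)₂ = (-0.944, -0.903).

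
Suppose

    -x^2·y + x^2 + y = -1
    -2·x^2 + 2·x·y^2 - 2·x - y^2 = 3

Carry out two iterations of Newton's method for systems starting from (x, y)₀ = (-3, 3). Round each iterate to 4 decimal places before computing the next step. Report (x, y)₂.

(-0.8982, 1.3183)

At (-3, 3): F = (-14.0000, -78.0000).
Jacobian J = [[-2·x·y + 2·x, -x^2 + 1], [-4·x + 2·y^2 - 2, 4·x·y - 2·y]].
At the point, J = [[12.0000, -8.0000], [28.0000, -42.0000]] (det J = -280.0000).
Solving J·Δ = −F gives Δ = (-0.1286, -1.9429).
Then the next iterate is (x, y)₁ = (-3.1286, 1.0571).
Round to (-3.1286, 1.0571) and repeat: F = (1.498197, -24.428710), J = [[0.357286, -8.788138], [12.749321, -15.343172]].
Δ = (2.2304, 0.2612), so (x, y)₂ = (-0.8982, 1.3183).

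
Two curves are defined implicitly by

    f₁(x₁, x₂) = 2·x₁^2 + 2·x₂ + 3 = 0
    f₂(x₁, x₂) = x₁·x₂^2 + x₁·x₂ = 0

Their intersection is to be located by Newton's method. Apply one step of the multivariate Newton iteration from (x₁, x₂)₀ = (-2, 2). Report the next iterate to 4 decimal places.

At (-2, 2): F = (15.0000, -12.0000).
Jacobian J = [[4·x₁, 2], [x₂^2 + x₂, 2·x₁·x₂ + x₁]].
At the point, J = [[-8.0000, 2.0000], [6.0000, -10.0000]] (det J = 68.0000).
Solving J·Δ = −F gives Δ = (1.8529, -0.0882).
Then the next iterate is (x₁, x₂)₁ = (-0.1471, 1.9118).

(-0.1471, 1.9118)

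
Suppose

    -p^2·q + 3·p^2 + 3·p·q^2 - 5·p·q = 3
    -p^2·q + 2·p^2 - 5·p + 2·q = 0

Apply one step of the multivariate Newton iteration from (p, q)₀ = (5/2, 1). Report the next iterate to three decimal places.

(1.469, 0.000)

At (5/2, 1): F = (4.500, -4.250).
Jacobian J = [[-2·p·q + 6·p + 3·q^2 - 5·q, -p^2 + 6·p·q - 5·p], [-2·p·q + 4·p - 5, -p^2 + 2]].
At the point, J = [[8.000, -3.750], [0.000, -4.250]] (det J = -34.000).
Solving J·Δ = −F gives Δ = (-1.031, -1.000).
Then the next iterate is (p, q)₁ = (1.469, 0.000).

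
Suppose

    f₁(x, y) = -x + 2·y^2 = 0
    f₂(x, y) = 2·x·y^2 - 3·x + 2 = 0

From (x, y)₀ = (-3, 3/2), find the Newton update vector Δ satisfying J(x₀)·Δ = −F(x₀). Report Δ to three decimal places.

(13.333, 0.972)

At (-3, 3/2): F = (7.500, -2.500).
Jacobian J = [[-1, 4·y], [2·y^2 - 3, 4·x·y]].
At the point, J = [[-1.000, 6.000], [1.500, -18.000]] (det J = 9.000).
Solving J·Δ = −F gives Δ = (13.333, 0.972).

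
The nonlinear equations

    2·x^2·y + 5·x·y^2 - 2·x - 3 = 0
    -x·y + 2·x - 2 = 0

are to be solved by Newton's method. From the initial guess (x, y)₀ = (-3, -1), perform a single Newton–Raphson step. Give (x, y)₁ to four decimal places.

(1.4242, -1.7576)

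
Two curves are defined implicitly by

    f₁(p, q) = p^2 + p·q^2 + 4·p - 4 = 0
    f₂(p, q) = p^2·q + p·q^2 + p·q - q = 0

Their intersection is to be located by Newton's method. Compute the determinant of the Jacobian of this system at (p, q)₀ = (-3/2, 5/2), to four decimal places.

-46.8125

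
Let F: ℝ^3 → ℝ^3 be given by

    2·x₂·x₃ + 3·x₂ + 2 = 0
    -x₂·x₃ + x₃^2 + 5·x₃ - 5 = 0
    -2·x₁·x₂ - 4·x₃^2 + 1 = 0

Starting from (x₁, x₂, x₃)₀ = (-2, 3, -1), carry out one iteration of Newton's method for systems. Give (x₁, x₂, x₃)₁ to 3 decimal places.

(1.056, 9.000, -2.833)

At (-2, 3, -1): F = (5.000, -6.000, 9.000).
Jacobian J = [[0, 2·x₃ + 3, 2·x₂], [0, -x₃, -x₂ + 2·x₃ + 5], [-2·x₂, -2·x₁, -8·x₃]].
At the point, J = [[0.000, 1.000, 6.000], [0.000, 1.000, 0.000], [-6.000, 4.000, 8.000]] (det J = 36.000).
Solving J·Δ = −F gives Δ = (3.056, 6.000, -1.833).
Then the next iterate is (x₁, x₂, x₃)₁ = (1.056, 9.000, -2.833).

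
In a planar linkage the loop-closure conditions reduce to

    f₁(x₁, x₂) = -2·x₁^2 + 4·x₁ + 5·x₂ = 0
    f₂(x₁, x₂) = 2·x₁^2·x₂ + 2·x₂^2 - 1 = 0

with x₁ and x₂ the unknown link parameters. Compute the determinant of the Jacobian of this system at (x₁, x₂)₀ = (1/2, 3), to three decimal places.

-5.000

J = [[-4·x₁ + 4, 5], [4·x₁·x₂, 2·x₁^2 + 4·x₂]].
At the point, J = [[2.000, 5.000], [6.000, 12.500]].
det J = -5.000.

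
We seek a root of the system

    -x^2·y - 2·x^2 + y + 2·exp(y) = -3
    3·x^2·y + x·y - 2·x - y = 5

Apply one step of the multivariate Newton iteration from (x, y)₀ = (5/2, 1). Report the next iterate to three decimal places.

(1.878, 0.924)

At (5/2, 1): F = (-9.31344, 10.250).
Jacobian J = [[-2·x·y - 4·x, -x^2 + 2·exp(y) + 1], [6·x·y + y - 2, 3·x^2 + x - 1]].
At the point, J = [[-15.000, 0.18656], [14.000, 20.250]] (det J = -306.36189).
Solving J·Δ = −F gives Δ = (-0.622, -0.076).
Then the next iterate is (x, y)₁ = (1.878, 0.924).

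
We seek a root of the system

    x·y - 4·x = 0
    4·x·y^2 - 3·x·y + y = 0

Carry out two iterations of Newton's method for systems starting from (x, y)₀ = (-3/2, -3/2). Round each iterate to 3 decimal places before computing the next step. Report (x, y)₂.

(-0.004, -0.289)

At (-3/2, -3/2): F = (8.250, -21.750).
Jacobian J = [[y - 4, x], [4·y^2 - 3·y, 8·x·y - 3·x + 1]].
At the point, J = [[-5.500, -1.500], [13.500, 23.500]] (det J = -109.000).
Solving J·Δ = −F gives Δ = (1.479, 0.076).
Then the next iterate is (x, y)₁ = (-0.021, -1.424).
Round to (-0.021, -1.424) and repeat: F = (0.11390, -1.68405), J = [[-5.424, -0.021], [12.38310, 1.30223]].
Δ = (0.017, 1.135), so (x, y)₂ = (-0.004, -0.289).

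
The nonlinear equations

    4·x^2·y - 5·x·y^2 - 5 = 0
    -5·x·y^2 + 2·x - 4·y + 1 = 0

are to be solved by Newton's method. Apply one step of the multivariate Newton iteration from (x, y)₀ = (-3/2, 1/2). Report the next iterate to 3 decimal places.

(-0.444, 0.881)

At (-3/2, 1/2): F = (1.375, -2.125).
Jacobian J = [[8·x·y - 5·y^2, 4·x^2 - 10·x·y], [-5·y^2 + 2, -10·x·y - 4]].
At the point, J = [[-7.250, 16.500], [0.750, 3.500]] (det J = -37.750).
Solving J·Δ = −F gives Δ = (1.056, 0.381).
Then the next iterate is (x, y)₁ = (-0.444, 0.881).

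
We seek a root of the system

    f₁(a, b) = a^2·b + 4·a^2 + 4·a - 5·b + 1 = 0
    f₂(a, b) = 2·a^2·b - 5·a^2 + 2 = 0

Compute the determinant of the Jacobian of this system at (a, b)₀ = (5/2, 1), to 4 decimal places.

381.2500

J = [[2·a·b + 8·a + 4, a^2 - 5], [4·a·b - 10·a, 2·a^2]].
At the point, J = [[29.0000, 1.2500], [-15.0000, 12.5000]].
det J = 381.2500.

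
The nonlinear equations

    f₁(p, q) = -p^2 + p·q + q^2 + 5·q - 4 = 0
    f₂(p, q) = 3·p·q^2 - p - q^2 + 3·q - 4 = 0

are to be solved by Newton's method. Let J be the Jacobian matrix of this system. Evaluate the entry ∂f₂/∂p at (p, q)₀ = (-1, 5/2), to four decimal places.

∂f₂/∂p = 3·q^2 - 1.
At (-1, 5/2) this is 17.7500.

17.7500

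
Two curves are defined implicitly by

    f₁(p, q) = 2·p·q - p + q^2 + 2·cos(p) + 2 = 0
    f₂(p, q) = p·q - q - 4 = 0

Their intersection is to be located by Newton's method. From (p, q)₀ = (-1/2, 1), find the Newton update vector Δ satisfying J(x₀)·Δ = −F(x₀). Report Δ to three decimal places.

At (-1/2, 1): F = (4.25517, -5.500).
Jacobian J = [[2·q - 2·sin(p) - 1, 2·p + 2·q], [q, p - 1]].
At the point, J = [[1.95885, 1.000], [1.000, -1.500]] (det J = -3.93828).
Solving J·Δ = −F gives Δ = (-0.224, -3.816).

(-0.224, -3.816)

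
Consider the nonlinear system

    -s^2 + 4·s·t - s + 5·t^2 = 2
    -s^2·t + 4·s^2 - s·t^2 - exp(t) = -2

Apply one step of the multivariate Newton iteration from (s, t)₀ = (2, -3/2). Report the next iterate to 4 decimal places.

(0.9942, -1.1695)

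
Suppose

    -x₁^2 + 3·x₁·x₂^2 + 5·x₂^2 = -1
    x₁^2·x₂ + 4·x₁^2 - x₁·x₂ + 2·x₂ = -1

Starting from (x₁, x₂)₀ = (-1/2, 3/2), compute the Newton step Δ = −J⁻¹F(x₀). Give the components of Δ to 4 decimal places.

(0.4281, -1.1374)

At (-1/2, 3/2): F = (8.6250, 6.1250).
Jacobian J = [[-2·x₁ + 3·x₂^2, 6·x₁·x₂ + 10·x₂], [2·x₁·x₂ + 8·x₁ - x₂, x₁^2 - x₁ + 2]].
At the point, J = [[7.7500, 10.5000], [-7.0000, 2.7500]] (det J = 94.8125).
Solving J·Δ = −F gives Δ = (0.4281, -1.1374).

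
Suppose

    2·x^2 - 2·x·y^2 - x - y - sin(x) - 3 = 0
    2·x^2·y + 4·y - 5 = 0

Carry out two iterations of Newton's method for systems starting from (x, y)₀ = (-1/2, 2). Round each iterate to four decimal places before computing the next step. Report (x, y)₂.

At (-1/2, 2): F = (0.479426, 4.0000).
Jacobian J = [[4·x - 2·y^2 - cos(x) - 1, -4·x·y - 1], [4·x·y, 2·x^2 + 4]].
At the point, J = [[-11.877583, 3.0000], [-4.0000, 4.5000]] (det J = -41.449122).
Solving J·Δ = −F gives Δ = (-0.2375, -1.1000).
Then the next iterate is (x, y)₁ = (-0.7375, 0.9000).
Round to (-0.7375, 0.9000) and repeat: F = (-0.207498, -0.420969), J = [[-6.310152, 1.6550], [-2.6550, 5.087813]].
Δ = (-0.0130, 0.0760), so (x, y)₂ = (-0.7505, 0.9760).

(-0.7505, 0.9760)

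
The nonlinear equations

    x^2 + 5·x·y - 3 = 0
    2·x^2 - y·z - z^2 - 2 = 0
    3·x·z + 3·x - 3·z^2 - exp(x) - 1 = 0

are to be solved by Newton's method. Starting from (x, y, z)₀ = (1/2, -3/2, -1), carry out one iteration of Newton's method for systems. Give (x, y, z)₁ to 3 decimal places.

(0.270, 0.501, -0.297)

At (1/2, -3/2, -1): F = (-6.500, -4.000, -5.64872).
Jacobian J = [[2·x + 5·y, 5·x, 0], [4·x, -z, -y - 2·z], [3·z - exp(x) + 3, 0, 3·x - 6·z]].
At the point, J = [[-6.500, 2.500, 0.000], [2.000, 1.000, 3.500], [-1.64872, 0.000, 7.500]] (det J = -100.67631).
Solving J·Δ = −F gives Δ = (-0.230, 2.001, 0.703).
Then the next iterate is (x, y, z)₁ = (0.270, 0.501, -0.297).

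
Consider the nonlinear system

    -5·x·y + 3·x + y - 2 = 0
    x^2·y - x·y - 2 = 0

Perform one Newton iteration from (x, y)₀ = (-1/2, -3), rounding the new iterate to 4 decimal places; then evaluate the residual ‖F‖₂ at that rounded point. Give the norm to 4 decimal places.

3.4528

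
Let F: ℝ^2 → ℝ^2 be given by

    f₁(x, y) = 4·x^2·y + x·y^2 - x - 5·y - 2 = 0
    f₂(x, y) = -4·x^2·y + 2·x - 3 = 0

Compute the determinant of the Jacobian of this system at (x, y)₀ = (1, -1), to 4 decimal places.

62.0000

J = [[8·x·y + y^2 - 1, 4·x^2 + 2·x·y - 5], [-8·x·y + 2, -4·x^2]].
At the point, J = [[-8.0000, -3.0000], [10.0000, -4.0000]].
det J = 62.0000.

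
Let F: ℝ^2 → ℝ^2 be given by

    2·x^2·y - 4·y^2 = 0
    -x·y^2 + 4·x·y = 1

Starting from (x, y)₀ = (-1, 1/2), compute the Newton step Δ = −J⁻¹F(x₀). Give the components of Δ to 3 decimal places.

(0.579, -0.579)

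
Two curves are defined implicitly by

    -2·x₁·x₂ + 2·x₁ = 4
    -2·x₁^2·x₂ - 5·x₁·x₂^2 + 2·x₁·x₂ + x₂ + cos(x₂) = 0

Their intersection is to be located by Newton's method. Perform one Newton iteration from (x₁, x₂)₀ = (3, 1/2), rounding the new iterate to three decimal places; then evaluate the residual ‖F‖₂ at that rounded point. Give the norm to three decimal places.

2.059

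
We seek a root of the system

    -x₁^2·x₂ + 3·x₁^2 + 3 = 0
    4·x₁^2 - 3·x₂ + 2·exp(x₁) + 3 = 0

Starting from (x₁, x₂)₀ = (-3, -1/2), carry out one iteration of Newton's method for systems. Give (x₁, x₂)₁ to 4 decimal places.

(-1.2782, -0.6843)

At (-3, -1/2): F = (34.5000, 40.599574).
Jacobian J = [[-2·x₁·x₂ + 6·x₁, -x₁^2], [8·x₁ + 2·exp(x₁), -3]].
At the point, J = [[-21.0000, -9.0000], [-23.900426, -3.0000]] (det J = -152.103833).
Solving J·Δ = −F gives Δ = (1.7218, -0.1843).
Then the next iterate is (x₁, x₂)₁ = (-1.2782, -0.6843).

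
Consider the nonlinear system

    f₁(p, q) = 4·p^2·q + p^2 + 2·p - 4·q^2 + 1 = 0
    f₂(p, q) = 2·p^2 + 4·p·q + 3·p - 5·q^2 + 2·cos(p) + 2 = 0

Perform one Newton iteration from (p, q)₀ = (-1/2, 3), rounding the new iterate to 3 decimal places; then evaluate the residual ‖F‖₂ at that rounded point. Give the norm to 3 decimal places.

13.848

At (-1/2, 3): F = (-32.750, -48.24483).
Jacobian J = [[8·p·q + 2·p + 2, 4·p^2 - 8·q], [4·p + 4·q - 2·sin(p) + 3, 4·p - 10·q]].
At the point, J = [[-11.000, -23.000], [13.95885, -32.000]] (det J = 673.05357).
Solving J·Δ = −F gives Δ = (0.092, -1.468).
Then the next iterate is (p, q)₁ = (-0.408, 1.532).
Re-evaluating at (-0.408, 1.532): F = (-8.01754, -11.29058), so ‖F‖₂ = 13.848.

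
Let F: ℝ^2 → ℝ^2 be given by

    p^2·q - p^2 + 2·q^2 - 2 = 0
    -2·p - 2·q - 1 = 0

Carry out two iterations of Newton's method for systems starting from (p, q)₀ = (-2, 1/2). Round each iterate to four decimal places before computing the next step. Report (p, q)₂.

(-1.5147, 1.0147)

At (-2, 1/2): F = (-3.5000, 2.0000).
Jacobian J = [[2·p·q - 2·p, p^2 + 4·q], [-2, -2]].
At the point, J = [[2.0000, 6.0000], [-2.0000, -2.0000]] (det J = 8.0000).
Solving J·Δ = −F gives Δ = (0.6250, 0.3750).
Then the next iterate is (p, q)₁ = (-1.3750, 0.8750).
Round to (-1.3750, 0.8750) and repeat: F = (-0.705078, 0.0000), J = [[0.343750, 5.390625], [-2.0000, -2.0000]].
Δ = (-0.1397, 0.1397), so (p, q)₂ = (-1.5147, 1.0147).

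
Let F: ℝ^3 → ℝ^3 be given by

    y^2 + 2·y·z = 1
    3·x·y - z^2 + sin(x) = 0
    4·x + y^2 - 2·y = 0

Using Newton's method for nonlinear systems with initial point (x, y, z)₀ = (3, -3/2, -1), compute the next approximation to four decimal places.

(11.3880, 8.6604, -16.5173)

At (3, -3/2, -1): F = (4.2500, -14.358880, 17.2500).
Jacobian J = [[0, 2·y + 2·z, 2·y], [3·y + cos(x), 3·x, -2·z], [4, 2·y - 2, 0]].
At the point, J = [[0.0000, -5.0000, -3.0000], [-5.489992, 9.0000, 2.0000], [4.0000, -5.0000, 0.0000]] (det J = -14.349887).
Solving J·Δ = −F gives Δ = (8.3880, 10.1604, -15.5173).
Then the next iterate is (x, y, z)₁ = (11.3880, 8.6604, -16.5173).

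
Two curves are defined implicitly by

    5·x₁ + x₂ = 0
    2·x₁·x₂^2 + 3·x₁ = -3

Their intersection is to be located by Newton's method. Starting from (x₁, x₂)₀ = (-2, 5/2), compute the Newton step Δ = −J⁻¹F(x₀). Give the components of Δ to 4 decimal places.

At (-2, 5/2): F = (-7.5000, -28.0000).
Jacobian J = [[5, 1], [2·x₂^2 + 3, 4·x₁·x₂]].
At the point, J = [[5.0000, 1.0000], [15.5000, -20.0000]] (det J = -115.5000).
Solving J·Δ = −F gives Δ = (1.5411, -0.2056).

(1.5411, -0.2056)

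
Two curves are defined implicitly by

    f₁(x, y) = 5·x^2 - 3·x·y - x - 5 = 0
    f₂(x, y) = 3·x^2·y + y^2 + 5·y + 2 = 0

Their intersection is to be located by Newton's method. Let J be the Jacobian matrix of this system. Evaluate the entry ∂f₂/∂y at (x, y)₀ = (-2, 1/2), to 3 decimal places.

∂f₂/∂y = 3·x^2 + 2·y + 5.
At (-2, 1/2) this is 18.000.

18.000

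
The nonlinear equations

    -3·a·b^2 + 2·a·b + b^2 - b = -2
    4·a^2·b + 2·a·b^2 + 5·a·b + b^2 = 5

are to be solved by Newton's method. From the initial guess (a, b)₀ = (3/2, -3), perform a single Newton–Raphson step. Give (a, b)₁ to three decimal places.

At (3/2, -3): F = (-35.500, -18.500).
Jacobian J = [[-3·b^2 + 2·b, -6·a·b + 2·a + 2·b - 1], [8·a·b + 2·b^2 + 5·b, 4·a^2 + 4·a·b + 5·a + 2·b]].
At the point, J = [[-33.000, 23.000], [-33.000, -7.500]] (det J = 1006.500).
Solving J·Δ = −F gives Δ = (-0.687, 0.557).
Then the next iterate is (a, b)₁ = (0.813, -2.443).

(0.813, -2.443)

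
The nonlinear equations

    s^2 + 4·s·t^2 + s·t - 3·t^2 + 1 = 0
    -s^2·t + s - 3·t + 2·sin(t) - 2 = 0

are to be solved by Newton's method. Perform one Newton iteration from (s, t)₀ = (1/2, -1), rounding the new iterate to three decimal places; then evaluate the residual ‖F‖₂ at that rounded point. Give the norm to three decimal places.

0.015

At (1/2, -1): F = (-0.250, 0.06706).
Jacobian J = [[2·s + 4·t^2 + t, 8·s·t + s - 6·t], [-2·s·t + 1, -s^2 + 2·cos(t) - 3]].
At the point, J = [[4.000, 2.500], [2.000, -2.16940]] (det J = -13.67758).
Solving J·Δ = −F gives Δ = (0.027, 0.056).
Then the next iterate is (s, t)₁ = (0.527, -0.944).
Re-evaluating at (0.527, -0.944): F = (-0.01465, 0.00135), so ‖F‖₂ = 0.015.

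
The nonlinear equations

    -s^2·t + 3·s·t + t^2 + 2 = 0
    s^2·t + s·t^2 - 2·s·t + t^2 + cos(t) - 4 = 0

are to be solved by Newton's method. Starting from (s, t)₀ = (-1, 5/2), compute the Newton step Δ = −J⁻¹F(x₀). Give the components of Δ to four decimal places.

(0.2044, -0.8047)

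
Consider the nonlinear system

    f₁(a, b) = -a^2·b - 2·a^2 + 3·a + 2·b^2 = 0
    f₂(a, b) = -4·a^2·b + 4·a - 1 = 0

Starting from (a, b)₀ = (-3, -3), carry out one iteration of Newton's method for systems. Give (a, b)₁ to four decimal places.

At (-3, -3): F = (18.0000, 95.0000).
Jacobian J = [[-2·a·b - 4·a + 3, -a^2 + 4·b], [-8·a·b + 4, -4·a^2]].
At the point, J = [[-3.0000, -21.0000], [-68.0000, -36.0000]] (det J = -1320.0000).
Solving J·Δ = −F gives Δ = (1.0205, 0.7114).
Then the next iterate is (a, b)₁ = (-1.9795, -2.2886).

(-1.9795, -2.2886)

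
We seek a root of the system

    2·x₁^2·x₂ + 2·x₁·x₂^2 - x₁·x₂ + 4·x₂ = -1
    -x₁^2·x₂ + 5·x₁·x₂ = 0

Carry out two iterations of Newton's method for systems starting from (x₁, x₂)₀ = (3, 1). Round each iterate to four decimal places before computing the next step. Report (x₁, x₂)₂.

At (3, 1): F = (26.0000, 6.0000).
Jacobian J = [[4·x₁·x₂ + 2·x₂^2 - x₂, 2·x₁^2 + 4·x₁·x₂ - x₁ + 4], [-2·x₁·x₂ + 5·x₂, -x₁^2 + 5·x₁]].
At the point, J = [[13.0000, 31.0000], [-1.0000, 6.0000]] (det J = 109.0000).
Solving J·Δ = −F gives Δ = (0.2752, -0.9541).
Then the next iterate is (x₁, x₂)₁ = (3.2752, 0.0459).
Round to (3.2752, 0.0459) and repeat: F = (2.031801, 0.259292), J = [[0.559640, 22.779997], [-0.071163, 5.649065]].
Δ = (-1.1649, -0.0606), so (x₁, x₂)₂ = (2.1103, -0.0147).

(2.1103, -0.0147)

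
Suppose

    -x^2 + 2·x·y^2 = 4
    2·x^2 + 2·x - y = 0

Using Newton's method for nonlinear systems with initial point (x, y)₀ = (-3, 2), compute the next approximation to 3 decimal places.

At (-3, 2): F = (-37.000, 10.000).
Jacobian J = [[-2·x + 2·y^2, 4·x·y], [4·x + 2, -1]].
At the point, J = [[14.000, -24.000], [-10.000, -1.000]] (det J = -254.000).
Solving J·Δ = −F gives Δ = (1.091, -0.906).
Then the next iterate is (x, y)₁ = (-1.909, 1.094).

(-1.909, 1.094)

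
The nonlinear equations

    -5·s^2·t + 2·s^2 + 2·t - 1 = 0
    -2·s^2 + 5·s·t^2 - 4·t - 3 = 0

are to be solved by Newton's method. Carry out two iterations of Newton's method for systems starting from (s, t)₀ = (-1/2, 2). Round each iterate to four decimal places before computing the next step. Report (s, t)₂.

(0.5913, 0.0760)

At (-1/2, 2): F = (1.0000, -21.5000).
Jacobian J = [[-10·s·t + 4·s, -5·s^2 + 2], [-4·s + 5·t^2, 10·s·t - 4]].
At the point, J = [[8.0000, 0.7500], [22.0000, -14.0000]] (det J = -128.5000).
Solving J·Δ = −F gives Δ = (0.0165, -1.5097).
Then the next iterate is (s, t)₁ = (-0.4835, 0.4903).
Round to (-0.4835, 0.4903) and repeat: F = (-0.124948, -6.009897), J = [[0.436601, 0.831139], [3.135970, -6.370601]].
Δ = (1.0748, -0.4143), so (s, t)₂ = (0.5913, 0.0760).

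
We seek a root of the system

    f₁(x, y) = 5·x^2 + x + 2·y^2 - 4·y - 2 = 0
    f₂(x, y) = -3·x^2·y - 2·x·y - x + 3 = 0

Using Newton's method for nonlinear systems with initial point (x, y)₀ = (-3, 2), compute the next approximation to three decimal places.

At (-3, 2): F = (40.000, -36.000).
Jacobian J = [[10·x + 1, 4·y - 4], [-6·x·y - 2·y - 1, -3·x^2 - 2·x]].
At the point, J = [[-29.000, 4.000], [31.000, -21.000]] (det J = 485.000).
Solving J·Δ = −F gives Δ = (1.435, 0.404).
Then the next iterate is (x, y)₁ = (-1.565, 2.404).

(-1.565, 2.404)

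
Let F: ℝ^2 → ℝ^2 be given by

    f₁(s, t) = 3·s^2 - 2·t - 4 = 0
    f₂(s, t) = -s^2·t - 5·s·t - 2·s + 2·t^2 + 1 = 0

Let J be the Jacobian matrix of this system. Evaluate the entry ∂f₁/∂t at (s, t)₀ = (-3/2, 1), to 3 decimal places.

-2.000

∂f₁/∂t = -2.
At (-3/2, 1) this is -2.000.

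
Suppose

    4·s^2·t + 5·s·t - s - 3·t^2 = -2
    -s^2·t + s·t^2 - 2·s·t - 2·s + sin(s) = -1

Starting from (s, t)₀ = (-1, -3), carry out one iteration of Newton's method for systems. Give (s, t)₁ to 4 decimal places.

At (-1, -3): F = (-21.0000, -9.841471).
Jacobian J = [[8·s·t + 5·t - 1, 4·s^2 + 5·s - 6·t], [-2·s·t + t^2 - 2·t + cos(s) - 2, -s^2 + 2·s·t - 2·s]].
At the point, J = [[8.0000, 17.0000], [7.540302, 7.0000]] (det J = -72.185139).
Solving J·Δ = −F gives Δ = (0.2813, 1.1029).
Then the next iterate is (s, t)₁ = (-0.7187, -1.8971).

(-0.7187, -1.8971)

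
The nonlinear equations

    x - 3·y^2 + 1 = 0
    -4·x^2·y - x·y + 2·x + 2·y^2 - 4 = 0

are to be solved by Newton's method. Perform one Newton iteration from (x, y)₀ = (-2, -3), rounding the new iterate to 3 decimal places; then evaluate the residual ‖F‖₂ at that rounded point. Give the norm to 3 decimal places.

At (-2, -3): F = (-28.000, 52.000).
Jacobian J = [[1, -6·y], [-8·x·y - y + 2, -4·x^2 - x + 4·y]].
At the point, J = [[1.000, 18.000], [-43.000, -26.000]] (det J = 748.000).
Solving J·Δ = −F gives Δ = (0.278, 1.540).
Then the next iterate is (x, y)₁ = (-1.722, -1.460).
Re-evaluating at (-1.722, -1.460): F = (-7.11680, 11.62234), so ‖F‖₂ = 13.628.

13.628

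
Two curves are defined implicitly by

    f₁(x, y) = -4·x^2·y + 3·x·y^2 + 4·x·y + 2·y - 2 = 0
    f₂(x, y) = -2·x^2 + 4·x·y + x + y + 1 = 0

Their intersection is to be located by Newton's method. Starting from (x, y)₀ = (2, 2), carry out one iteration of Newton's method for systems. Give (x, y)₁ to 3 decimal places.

(0.857, 0.683)

At (2, 2): F = (10.000, 13.000).
Jacobian J = [[-8·x·y + 3·y^2 + 4·y, -4·x^2 + 6·x·y + 4·x + 2], [-4·x + 4·y + 1, 4·x + 1]].
At the point, J = [[-12.000, 18.000], [1.000, 9.000]] (det J = -126.000).
Solving J·Δ = −F gives Δ = (-1.143, -1.317).
Then the next iterate is (x, y)₁ = (0.857, 0.683).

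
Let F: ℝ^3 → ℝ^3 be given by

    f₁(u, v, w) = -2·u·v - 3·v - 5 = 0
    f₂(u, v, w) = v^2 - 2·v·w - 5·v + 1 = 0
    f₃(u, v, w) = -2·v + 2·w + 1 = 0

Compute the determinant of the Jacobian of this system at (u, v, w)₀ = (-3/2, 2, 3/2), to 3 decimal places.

64.000

J = [[-2·v, -2·u - 3, 0], [0, 2·v - 2·w - 5, -2·v], [0, -2, 2]].
At the point, J = [[-4.000, 0.000, 0.000], [0.000, -4.000, -4.000], [0.000, -2.000, 2.000]].
det J = 64.000.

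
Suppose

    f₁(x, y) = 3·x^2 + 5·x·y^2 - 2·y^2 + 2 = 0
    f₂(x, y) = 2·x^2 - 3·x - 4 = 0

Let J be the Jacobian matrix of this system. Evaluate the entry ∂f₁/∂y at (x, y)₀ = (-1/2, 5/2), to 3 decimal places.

∂f₁/∂y = 10·x·y - 4·y.
At (-1/2, 5/2) this is -22.500.

-22.500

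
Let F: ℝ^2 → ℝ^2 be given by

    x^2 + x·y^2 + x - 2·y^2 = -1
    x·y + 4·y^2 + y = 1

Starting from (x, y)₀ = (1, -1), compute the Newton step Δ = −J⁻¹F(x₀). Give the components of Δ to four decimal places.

At (1, -1): F = (2.0000, 1.0000).
Jacobian J = [[2·x + y^2 + 1, 2·x·y - 4·y], [y, x + 8·y + 1]].
At the point, J = [[4.0000, 2.0000], [-1.0000, -6.0000]] (det J = -22.0000).
Solving J·Δ = −F gives Δ = (-0.6364, 0.2727).

(-0.6364, 0.2727)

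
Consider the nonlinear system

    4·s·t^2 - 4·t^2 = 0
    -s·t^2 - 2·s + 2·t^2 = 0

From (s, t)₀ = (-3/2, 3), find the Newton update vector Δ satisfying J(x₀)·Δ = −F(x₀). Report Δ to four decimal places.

(-1.8750, -2.6250)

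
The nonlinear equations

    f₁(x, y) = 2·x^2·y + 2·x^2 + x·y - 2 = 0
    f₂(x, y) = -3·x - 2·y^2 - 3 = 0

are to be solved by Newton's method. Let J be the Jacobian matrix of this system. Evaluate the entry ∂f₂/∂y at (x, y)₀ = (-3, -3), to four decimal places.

12.0000

∂f₂/∂y = -4·y.
At (-3, -3) this is 12.0000.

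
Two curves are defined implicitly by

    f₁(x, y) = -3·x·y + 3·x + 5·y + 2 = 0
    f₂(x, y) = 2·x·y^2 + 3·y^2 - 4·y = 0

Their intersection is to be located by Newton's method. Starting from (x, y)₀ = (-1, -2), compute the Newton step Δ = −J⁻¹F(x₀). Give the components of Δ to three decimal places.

At (-1, -2): F = (-17.000, 12.000).
Jacobian J = [[-3·y + 3, -3·x + 5], [2·y^2, 4·x·y + 6·y - 4]].
At the point, J = [[9.000, 8.000], [8.000, -8.000]] (det J = -136.000).
Solving J·Δ = −F gives Δ = (0.294, 1.794).

(0.294, 1.794)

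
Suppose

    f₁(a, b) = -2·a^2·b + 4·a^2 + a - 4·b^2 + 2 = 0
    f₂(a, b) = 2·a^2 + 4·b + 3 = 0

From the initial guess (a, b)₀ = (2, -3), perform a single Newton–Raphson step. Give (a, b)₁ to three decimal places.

(0.667, -0.083)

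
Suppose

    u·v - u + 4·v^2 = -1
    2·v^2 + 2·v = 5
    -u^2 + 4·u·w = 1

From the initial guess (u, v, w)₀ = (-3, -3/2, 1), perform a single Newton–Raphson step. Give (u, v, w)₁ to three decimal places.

(9.250, -2.375, 9.375)

At (-3, -3/2, 1): F = (17.500, -3.500, -22.000).
Jacobian J = [[v - 1, u + 8·v, 0], [0, 4·v + 2, 0], [-2·u + 4·w, 0, 4·u]].
At the point, J = [[-2.500, -15.000, 0.000], [0.000, -4.000, 0.000], [10.000, 0.000, -12.000]] (det J = -120.000).
Solving J·Δ = −F gives Δ = (12.250, -0.875, 8.375).
Then the next iterate is (u, v, w)₁ = (9.250, -2.375, 9.375).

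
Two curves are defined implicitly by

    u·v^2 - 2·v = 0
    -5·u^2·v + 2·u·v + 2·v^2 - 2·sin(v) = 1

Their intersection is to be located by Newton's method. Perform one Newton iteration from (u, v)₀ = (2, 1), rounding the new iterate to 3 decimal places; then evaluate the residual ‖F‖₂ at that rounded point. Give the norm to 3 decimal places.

2.956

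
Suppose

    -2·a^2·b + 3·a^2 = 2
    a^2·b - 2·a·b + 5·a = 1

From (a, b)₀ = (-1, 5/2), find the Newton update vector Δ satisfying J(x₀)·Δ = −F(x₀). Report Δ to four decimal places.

At (-1, 5/2): F = (-4.0000, 1.5000).
Jacobian J = [[-4·a·b + 6·a, -2·a^2], [2·a·b - 2·b + 5, a^2 - 2·a]].
At the point, J = [[4.0000, -2.0000], [-5.0000, 3.0000]] (det J = 2.0000).
Solving J·Δ = −F gives Δ = (4.5000, 7.0000).

(4.5000, 7.0000)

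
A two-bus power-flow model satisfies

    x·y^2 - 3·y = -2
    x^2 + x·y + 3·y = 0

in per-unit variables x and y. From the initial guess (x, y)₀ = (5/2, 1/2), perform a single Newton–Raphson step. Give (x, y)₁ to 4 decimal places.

(-0.0909, 1.4545)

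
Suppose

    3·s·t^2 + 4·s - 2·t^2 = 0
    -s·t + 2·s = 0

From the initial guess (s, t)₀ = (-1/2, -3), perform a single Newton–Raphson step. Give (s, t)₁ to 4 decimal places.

At (-1/2, -3): F = (-33.5000, -2.5000).
Jacobian J = [[3·t^2 + 4, 6·s·t - 4·t], [-t + 2, -s]].
At the point, J = [[31.0000, 21.0000], [5.0000, 0.5000]] (det J = -89.5000).
Solving J·Δ = −F gives Δ = (0.3994, 1.0056).
Then the next iterate is (s, t)₁ = (-0.1006, -1.9944).

(-0.1006, -1.9944)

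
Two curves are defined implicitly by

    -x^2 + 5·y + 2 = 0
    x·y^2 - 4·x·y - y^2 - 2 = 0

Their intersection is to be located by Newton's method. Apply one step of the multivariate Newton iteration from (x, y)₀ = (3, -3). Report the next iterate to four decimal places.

(-3.8718, -6.8462)

At (3, -3): F = (-22.0000, 52.0000).
Jacobian J = [[-2·x, 5], [y^2 - 4·y, 2·x·y - 4·x - 2·y]].
At the point, J = [[-6.0000, 5.0000], [21.0000, -24.0000]] (det J = 39.0000).
Solving J·Δ = −F gives Δ = (-6.8718, -3.8462).
Then the next iterate is (x, y)₁ = (-3.8718, -6.8462).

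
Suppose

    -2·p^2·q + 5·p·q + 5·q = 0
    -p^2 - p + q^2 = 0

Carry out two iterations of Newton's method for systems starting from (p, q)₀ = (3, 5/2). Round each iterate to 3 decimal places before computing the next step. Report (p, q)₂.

(3.305, 3.805)

At (3, 5/2): F = (5.000, -5.750).
Jacobian J = [[-4·p·q + 5·q, -2·p^2 + 5·p + 5], [-2·p - 1, 2·q]].
At the point, J = [[-17.500, 2.000], [-7.000, 5.000]] (det J = -73.500).
Solving J·Δ = −F gives Δ = (0.497, 1.845).
Then the next iterate is (p, q)₁ = (3.497, 4.345).
Round to (3.497, 4.345) and repeat: F = (-8.57276, 3.15302), J = [[-39.05286, -1.97302], [-7.994, 8.690]].
Δ = (-0.192, -0.540), so (p, q)₂ = (3.305, 3.805).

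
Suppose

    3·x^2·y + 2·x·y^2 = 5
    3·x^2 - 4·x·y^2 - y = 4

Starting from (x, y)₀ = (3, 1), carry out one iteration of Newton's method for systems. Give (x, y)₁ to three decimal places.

(1.958, 0.816)

At (3, 1): F = (28.000, 10.000).
Jacobian J = [[6·x·y + 2·y^2, 3·x^2 + 4·x·y], [6·x - 4·y^2, -8·x·y - 1]].
At the point, J = [[20.000, 39.000], [14.000, -25.000]] (det J = -1046.000).
Solving J·Δ = −F gives Δ = (-1.042, -0.184).
Then the next iterate is (x, y)₁ = (1.958, 0.816).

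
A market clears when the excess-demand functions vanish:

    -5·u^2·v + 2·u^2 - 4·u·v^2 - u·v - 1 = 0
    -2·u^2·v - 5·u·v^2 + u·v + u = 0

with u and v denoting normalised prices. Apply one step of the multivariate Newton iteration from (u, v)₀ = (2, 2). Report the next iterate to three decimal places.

At (2, 2): F = (-69.000, -50.000).
Jacobian J = [[-10·u·v + 4·u - 4·v^2 - v, -5·u^2 - 8·u·v - u], [-4·u·v - 5·v^2 + v + 1, -2·u^2 - 10·u·v + u]].
At the point, J = [[-50.000, -54.000], [-33.000, -46.000]] (det J = 518.000).
Solving J·Δ = −F gives Δ = (-0.915, -0.431).
Then the next iterate is (u, v)₁ = (1.085, 1.569).

(1.085, 1.569)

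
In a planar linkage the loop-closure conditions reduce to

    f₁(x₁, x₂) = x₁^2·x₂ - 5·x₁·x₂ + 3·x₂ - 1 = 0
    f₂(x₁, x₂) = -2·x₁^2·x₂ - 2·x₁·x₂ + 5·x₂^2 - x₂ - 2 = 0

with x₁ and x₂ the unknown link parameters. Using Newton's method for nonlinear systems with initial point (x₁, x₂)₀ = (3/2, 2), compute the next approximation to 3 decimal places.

At (3/2, 2): F = (-5.500, 1.000).
Jacobian J = [[2·x₁·x₂ - 5·x₂, x₁^2 - 5·x₁ + 3], [-4·x₁·x₂ - 2·x₂, -2·x₁^2 - 2·x₁ + 10·x₂ - 1]].
At the point, J = [[-4.000, -2.250], [-16.000, 11.500]] (det J = -82.000).
Solving J·Δ = −F gives Δ = (-0.744, -1.122).
Then the next iterate is (x₁, x₂)₁ = (0.756, 0.878).

(0.756, 0.878)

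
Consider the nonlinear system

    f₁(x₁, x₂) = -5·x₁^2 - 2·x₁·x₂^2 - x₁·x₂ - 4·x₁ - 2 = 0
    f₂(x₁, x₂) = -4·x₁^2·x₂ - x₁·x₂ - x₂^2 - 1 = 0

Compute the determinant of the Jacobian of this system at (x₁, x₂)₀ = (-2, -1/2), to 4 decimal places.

J = [[-10·x₁ - 2·x₂^2 - x₂ - 4, -4·x₁·x₂ - x₁], [-8·x₁·x₂ - x₂, -4·x₁^2 - x₁ - 2·x₂]].
At the point, J = [[16.0000, -2.0000], [-7.5000, -13.0000]].
det J = -223.0000.

-223.0000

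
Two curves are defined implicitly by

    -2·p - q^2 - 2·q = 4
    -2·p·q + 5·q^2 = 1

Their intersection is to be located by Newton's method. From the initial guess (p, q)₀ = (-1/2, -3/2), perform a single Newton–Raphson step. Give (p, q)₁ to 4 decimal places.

(-1.4100, -1.0700)

At (-1/2, -3/2): F = (-2.2500, 8.7500).
Jacobian J = [[-2, -2·q - 2], [-2·q, -2·p + 10·q]].
At the point, J = [[-2.0000, 1.0000], [3.0000, -14.0000]] (det J = 25.0000).
Solving J·Δ = −F gives Δ = (-0.9100, 0.4300).
Then the next iterate is (p, q)₁ = (-1.4100, -1.0700).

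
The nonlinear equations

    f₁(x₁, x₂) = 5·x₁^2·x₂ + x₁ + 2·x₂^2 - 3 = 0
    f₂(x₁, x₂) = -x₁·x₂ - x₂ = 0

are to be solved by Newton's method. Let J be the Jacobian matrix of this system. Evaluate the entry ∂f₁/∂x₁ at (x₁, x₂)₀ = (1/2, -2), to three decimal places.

-9.000

∂f₁/∂x₁ = 10·x₁·x₂ + 1.
At (1/2, -2) this is -9.000.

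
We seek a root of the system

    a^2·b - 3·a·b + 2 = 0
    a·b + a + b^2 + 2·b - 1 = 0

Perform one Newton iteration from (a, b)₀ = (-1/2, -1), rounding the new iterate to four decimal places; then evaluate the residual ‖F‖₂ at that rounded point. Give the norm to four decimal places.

At (-1/2, -1): F = (0.2500, -2.0000).
Jacobian J = [[2·a·b - 3·b, a^2 - 3·a], [b + 1, a + 2·b + 2]].
At the point, J = [[4.0000, 1.7500], [0.0000, -0.5000]] (det J = -2.0000).
Solving J·Δ = −F gives Δ = (1.6875, -4.0000).
Then the next iterate is (a, b)₁ = (1.1875, -5.0000).
Re-evaluating at (1.1875, -5.0000): F = (12.761719, 9.2500), so ‖F‖₂ = 15.7615.

15.7615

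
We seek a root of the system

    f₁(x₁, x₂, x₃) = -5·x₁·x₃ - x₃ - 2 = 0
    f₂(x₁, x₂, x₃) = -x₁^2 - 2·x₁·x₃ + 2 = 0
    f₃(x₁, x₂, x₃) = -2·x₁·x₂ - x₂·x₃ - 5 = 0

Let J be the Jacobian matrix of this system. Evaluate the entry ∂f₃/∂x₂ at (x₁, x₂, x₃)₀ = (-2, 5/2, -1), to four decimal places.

5.0000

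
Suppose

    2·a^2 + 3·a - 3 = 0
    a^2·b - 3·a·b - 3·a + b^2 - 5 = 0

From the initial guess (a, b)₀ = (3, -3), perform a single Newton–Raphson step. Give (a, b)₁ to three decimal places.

At (3, -3): F = (24.000, -5.000).
Jacobian J = [[4·a + 3, 0], [2·a·b - 3·b - 3, a^2 - 3·a + 2·b]].
At the point, J = [[15.000, 0.000], [-12.000, -6.000]] (det J = -90.000).
Solving J·Δ = −F gives Δ = (-1.600, 2.367).
Then the next iterate is (a, b)₁ = (1.400, -0.633).

(1.400, -0.633)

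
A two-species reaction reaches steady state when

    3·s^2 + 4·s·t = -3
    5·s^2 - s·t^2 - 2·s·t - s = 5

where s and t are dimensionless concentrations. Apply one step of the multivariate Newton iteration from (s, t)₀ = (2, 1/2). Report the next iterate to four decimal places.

At (2, 1/2): F = (19.0000, 10.5000).
Jacobian J = [[6·s + 4·t, 4·s], [10·s - t^2 - 2·t - 1, -2·s·t - 2·s]].
At the point, J = [[14.0000, 8.0000], [17.7500, -6.0000]] (det J = -226.0000).
Solving J·Δ = −F gives Δ = (-0.8761, -0.8418).
Then the next iterate is (s, t)₁ = (1.1239, -0.3418).

(1.1239, -0.3418)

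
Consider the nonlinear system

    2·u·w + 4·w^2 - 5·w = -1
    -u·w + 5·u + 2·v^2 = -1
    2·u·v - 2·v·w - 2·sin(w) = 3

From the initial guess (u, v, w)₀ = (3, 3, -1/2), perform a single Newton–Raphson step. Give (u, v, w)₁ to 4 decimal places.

At (3, 3, -1/2): F = (1.5000, 35.5000, 18.958851).
Jacobian J = [[2·w, 0, 2·u + 8·w - 5], [-w + 5, 4·v, -u], [2·v, 2·u - 2·w, -2·v - 2·cos(w)]].
At the point, J = [[-1.0000, 0.0000, -3.0000], [5.5000, 12.0000, -3.0000], [6.0000, 7.0000, -7.755165]] (det J = 172.561981).
Solving J·Δ = −F gives Δ = (0.9914, -3.3703, 0.1695).
Then the next iterate is (u, v, w)₁ = (3.9914, -0.3703, -0.3305).

(3.9914, -0.3703, -0.3305)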